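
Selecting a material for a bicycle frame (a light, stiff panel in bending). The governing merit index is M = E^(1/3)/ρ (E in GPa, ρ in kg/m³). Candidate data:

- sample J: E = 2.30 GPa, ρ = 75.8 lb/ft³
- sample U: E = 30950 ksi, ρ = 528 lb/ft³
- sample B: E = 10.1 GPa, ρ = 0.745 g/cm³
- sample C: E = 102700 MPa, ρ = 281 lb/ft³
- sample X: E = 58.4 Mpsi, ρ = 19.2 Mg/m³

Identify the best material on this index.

In SI units:
  sample J: E = 2.300 GPa, ρ = 1214 kg/m³
  sample U: E = 213.4 GPa, ρ = 8458 kg/m³
  sample B: E = 10.10 GPa, ρ = 745.0 kg/m³
  sample C: E = 102.7 GPa, ρ = 4501 kg/m³
  sample X: E = 402.7 GPa, ρ = 19200 kg/m³
  sample B: M = 2.90×10⁻³
  sample J: M = 1.09×10⁻³
  sample C: M = 1.04×10⁻³
  sample U: M = 0.707×10⁻³
  sample X: M = 0.385×10⁻³
Sample B has the largest M.

sample B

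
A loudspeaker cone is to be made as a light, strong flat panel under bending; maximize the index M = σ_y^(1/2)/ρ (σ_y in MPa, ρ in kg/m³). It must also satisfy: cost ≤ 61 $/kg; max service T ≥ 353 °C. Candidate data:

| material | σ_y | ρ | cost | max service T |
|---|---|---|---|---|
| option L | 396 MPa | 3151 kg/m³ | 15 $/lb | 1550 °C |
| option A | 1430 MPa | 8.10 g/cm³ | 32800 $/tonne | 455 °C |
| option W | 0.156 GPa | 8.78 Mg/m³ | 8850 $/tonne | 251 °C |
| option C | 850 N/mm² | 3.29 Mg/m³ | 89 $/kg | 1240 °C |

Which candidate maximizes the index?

option L

Screen on constraints: cost ≤ 61 $/kg; max service T ≥ 353 °C. Survivors: option L, option A.
After converting to SI:
  option L: σ_y = 396.0 MPa, ρ = 3151 kg/m³
  option A: σ_y = 1430 MPa, ρ = 8100 kg/m³
  option L: M = 6.32×10⁻³
  option A: M = 4.67×10⁻³
Option L ranks first.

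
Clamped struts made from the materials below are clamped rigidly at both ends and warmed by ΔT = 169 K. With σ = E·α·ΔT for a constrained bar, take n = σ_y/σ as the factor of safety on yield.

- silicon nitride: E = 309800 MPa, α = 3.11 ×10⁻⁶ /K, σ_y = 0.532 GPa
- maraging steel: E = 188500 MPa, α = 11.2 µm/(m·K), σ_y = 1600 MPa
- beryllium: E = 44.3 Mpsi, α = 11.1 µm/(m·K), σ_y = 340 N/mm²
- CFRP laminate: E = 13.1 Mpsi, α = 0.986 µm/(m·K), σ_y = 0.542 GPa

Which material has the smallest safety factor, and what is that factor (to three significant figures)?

beryllium, n = 0.593

In consistent units (E in GPa, α in ×10⁻⁶/K, σ_y in MPa):
  silicon nitride: E = 309.8, α = 3.11, σ_y = 532.0 → σ = 163 MPa, n = 3.27
  maraging steel: E = 188.5, α = 11.2, σ_y = 1600 → σ = 357 MPa, n = 4.48
  beryllium: E = 305.4, α = 11.1, σ_y = 340.0 → σ = 573 MPa, n = 0.593
  CFRP laminate: E = 90.32, α = 0.986, σ_y = 542.0 → σ = 15.1 MPa, n = 36.0
Beryllium has the lowest safety factor, n = 0.593.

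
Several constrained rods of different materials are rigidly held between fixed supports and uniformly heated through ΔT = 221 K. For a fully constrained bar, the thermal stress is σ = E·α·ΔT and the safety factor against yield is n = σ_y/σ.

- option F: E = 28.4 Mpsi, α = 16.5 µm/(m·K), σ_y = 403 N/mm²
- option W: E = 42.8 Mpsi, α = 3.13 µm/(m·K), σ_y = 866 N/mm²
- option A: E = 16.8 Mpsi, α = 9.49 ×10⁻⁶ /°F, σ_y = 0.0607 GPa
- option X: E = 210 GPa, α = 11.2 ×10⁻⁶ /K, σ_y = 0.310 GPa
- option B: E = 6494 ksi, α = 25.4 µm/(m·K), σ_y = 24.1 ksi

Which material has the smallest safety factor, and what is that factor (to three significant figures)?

option A, n = 0.139

In consistent units (E in GPa, α in ×10⁻⁶/K, σ_y in MPa):
  option F: E = 195.8, α = 16.5, σ_y = 403.0 → σ = 714 MPa, n = 0.564
  option W: E = 295.1, α = 3.13, σ_y = 866.0 → σ = 204 MPa, n = 4.24
  option A: E = 115.8, α = 17.1, σ_y = 60.70 → σ = 437 MPa, n = 0.139
  option X: E = 210.0, α = 11.2, σ_y = 310.0 → σ = 520 MPa, n = 0.596
  option B: E = 44.77, α = 25.4, σ_y = 166.2 → σ = 251 MPa, n = 0.661
Smallest n: option A with n = 0.139.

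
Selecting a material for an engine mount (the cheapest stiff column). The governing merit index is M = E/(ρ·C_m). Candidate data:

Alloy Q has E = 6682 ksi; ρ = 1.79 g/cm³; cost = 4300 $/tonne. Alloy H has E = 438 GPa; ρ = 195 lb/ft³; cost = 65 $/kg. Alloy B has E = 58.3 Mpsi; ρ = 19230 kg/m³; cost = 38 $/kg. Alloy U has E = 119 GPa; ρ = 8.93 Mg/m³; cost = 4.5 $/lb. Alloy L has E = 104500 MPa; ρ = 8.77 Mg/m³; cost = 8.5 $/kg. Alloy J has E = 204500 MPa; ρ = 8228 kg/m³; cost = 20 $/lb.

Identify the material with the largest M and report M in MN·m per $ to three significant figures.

alloy Q, M = 5.99 MN·m per $

Convert each candidate to consistent units, then evaluate M:
  alloy Q: E = 46.07 GPa, ρ = 1790 kg/m³, cost = 4.300 $/kg
  alloy H: E = 438.0 GPa, ρ = 3124 kg/m³, cost = 65.00 $/kg
  alloy B: E = 402.0 GPa, ρ = 19230 kg/m³, cost = 38.00 $/kg
  alloy U: E = 119.0 GPa, ρ = 8930 kg/m³, cost = 9.921 $/kg
  alloy L: E = 104.5 GPa, ρ = 8770 kg/m³, cost = 8.500 $/kg
  alloy J: E = 204.5 GPa, ρ = 8228 kg/m³, cost = 44.09 $/kg
  alloy Q: M = 5.99 MN·m per $
  alloy H: M = 2.16 MN·m per $
  alloy L: M = 1.40 MN·m per $
  alloy U: M = 1.34 MN·m per $
  alloy J: M = 0.564 MN·m per $
  alloy B: M = 0.550 MN·m per $
Highest index: alloy Q.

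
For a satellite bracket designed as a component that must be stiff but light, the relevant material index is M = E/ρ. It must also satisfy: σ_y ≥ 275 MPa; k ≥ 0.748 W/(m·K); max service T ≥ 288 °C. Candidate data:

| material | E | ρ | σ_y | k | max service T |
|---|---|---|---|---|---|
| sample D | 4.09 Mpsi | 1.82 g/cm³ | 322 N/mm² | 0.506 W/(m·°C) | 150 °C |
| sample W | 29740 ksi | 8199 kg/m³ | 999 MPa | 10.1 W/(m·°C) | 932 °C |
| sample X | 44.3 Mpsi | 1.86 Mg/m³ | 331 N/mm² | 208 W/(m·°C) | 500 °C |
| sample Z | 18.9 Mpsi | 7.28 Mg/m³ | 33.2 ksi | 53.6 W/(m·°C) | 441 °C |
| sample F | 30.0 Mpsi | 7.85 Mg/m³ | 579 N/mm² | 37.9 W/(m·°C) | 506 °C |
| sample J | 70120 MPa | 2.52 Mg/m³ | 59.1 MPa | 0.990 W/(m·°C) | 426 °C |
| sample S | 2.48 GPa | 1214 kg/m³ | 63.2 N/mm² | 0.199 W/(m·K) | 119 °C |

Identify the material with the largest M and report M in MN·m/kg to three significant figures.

sample X, M = 164 MN·m/kg

Screen on constraints: σ_y ≥ 275 MPa; k ≥ 0.748 W/(m·K); max service T ≥ 288 °C. Survivors: sample W, sample X, sample F.
After converting to SI:
  sample W: E = 205.1 GPa, ρ = 8199 kg/m³
  sample X: E = 305.4 GPa, ρ = 1860 kg/m³
  sample F: E = 206.8 GPa, ρ = 7850 kg/m³
  sample X: M = 164 MN·m/kg
  sample F: M = 26.3 MN·m/kg
  sample W: M = 25.0 MN·m/kg
Sample X ranks first.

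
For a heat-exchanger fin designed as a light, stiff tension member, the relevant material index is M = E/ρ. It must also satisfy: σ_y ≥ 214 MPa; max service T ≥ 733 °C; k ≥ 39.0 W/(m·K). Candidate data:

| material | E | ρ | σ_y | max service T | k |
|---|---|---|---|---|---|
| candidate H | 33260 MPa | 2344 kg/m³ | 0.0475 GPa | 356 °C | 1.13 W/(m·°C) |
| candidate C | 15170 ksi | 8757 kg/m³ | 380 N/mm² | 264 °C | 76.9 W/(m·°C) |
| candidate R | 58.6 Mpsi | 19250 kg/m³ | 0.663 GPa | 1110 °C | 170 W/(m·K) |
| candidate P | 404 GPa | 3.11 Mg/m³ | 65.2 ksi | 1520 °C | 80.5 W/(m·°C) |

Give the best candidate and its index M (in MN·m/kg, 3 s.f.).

Screen on constraints: σ_y ≥ 214 MPa; max service T ≥ 733 °C; k ≥ 39.0 W/(m·K). Survivors: candidate R, candidate P.
Normalizing units and computing the index:
  candidate R: E = 404.0 GPa, ρ = 19250 kg/m³
  candidate P: E = 404.0 GPa, ρ = 3110 kg/m³
  candidate P: M = 130 MN·m/kg
  candidate R: M = 21.0 MN·m/kg
Highest index: candidate P.

candidate P, M = 130 MN·m/kg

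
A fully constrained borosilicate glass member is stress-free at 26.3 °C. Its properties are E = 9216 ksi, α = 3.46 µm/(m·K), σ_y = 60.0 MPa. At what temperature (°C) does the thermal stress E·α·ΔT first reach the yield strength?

E = 9216 ksi = 63.54 GPa.
E·α·ΔT = 60.00 MPa ⇒ ΔT = 60.00 / (63.54×10³ × 3.46×10⁻⁶) = 272.9 K.
T = 26.3 + 272.9 = 299.2 °C.

299 °C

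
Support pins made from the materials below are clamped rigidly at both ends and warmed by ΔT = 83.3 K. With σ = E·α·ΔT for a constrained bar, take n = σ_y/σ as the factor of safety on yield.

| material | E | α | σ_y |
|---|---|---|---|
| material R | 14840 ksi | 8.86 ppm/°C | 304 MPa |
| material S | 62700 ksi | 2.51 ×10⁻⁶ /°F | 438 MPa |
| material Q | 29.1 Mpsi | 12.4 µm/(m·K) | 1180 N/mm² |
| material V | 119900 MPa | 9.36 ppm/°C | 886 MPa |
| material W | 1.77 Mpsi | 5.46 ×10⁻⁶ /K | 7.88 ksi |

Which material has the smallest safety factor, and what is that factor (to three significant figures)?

In consistent units (E in GPa, α in ×10⁻⁶/K, σ_y in MPa):
  material R: E = 102.3, α = 8.86, σ_y = 304.0 → σ = 75.5 MPa, n = 4.03
  material S: E = 432.3, α = 4.52, σ_y = 438.0 → σ = 163 MPa, n = 2.69
  material Q: E = 200.6, α = 12.4, σ_y = 1180 → σ = 207 MPa, n = 5.69
  material V: E = 119.9, α = 9.36, σ_y = 886.0 → σ = 93.5 MPa, n = 9.48
  material W: E = 12.20, α = 5.46, σ_y = 54.33 → σ = 5.55 MPa, n = 9.79
The minimum is material S at n = 2.69.

material S, n = 2.69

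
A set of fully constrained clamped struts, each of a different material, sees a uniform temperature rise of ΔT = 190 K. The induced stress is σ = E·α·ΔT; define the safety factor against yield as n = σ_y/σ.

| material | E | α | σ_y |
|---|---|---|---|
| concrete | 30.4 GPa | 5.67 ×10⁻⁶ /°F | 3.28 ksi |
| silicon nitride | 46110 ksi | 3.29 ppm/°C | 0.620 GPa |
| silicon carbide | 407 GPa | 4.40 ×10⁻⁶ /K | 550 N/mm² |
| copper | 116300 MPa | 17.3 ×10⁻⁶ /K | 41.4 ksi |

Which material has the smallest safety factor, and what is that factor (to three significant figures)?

Converting E to GPa, α to ×10⁻⁶/K, σ_y to MPa, then σ and n for each:
  concrete: E = 30.40, α = 10.2, σ_y = 22.61 → σ = 58.9 MPa, n = 0.384
  silicon nitride: E = 317.9, α = 3.29, σ_y = 620.0 → σ = 199 MPa, n = 3.12
  silicon carbide: E = 407.0, α = 4.40, σ_y = 550.0 → σ = 340 MPa, n = 1.62
  copper: E = 116.3, α = 17.3, σ_y = 285.4 → σ = 382 MPa, n = 0.747
Concrete has the lowest safety factor, n = 0.384.

concrete, n = 0.384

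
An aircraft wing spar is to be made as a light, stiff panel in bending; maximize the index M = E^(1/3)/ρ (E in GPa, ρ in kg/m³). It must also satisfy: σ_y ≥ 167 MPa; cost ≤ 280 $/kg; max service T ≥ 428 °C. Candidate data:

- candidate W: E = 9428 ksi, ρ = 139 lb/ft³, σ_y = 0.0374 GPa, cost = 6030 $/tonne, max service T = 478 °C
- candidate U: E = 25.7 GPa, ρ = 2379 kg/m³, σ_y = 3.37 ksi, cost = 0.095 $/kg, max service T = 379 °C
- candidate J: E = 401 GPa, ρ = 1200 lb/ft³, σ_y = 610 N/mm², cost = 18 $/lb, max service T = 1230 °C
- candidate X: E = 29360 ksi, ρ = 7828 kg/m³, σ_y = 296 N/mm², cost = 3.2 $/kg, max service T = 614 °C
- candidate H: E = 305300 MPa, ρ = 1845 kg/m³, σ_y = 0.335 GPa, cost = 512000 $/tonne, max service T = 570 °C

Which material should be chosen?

Screen on constraints: σ_y ≥ 167 MPa; cost ≤ 280 $/kg; max service T ≥ 428 °C. Survivors: candidate J, candidate X.
Normalizing units and computing the index:
  candidate J: E = 401.0 GPa, ρ = 19220 kg/m³
  candidate X: E = 202.4 GPa, ρ = 7828 kg/m³
  candidate X: M = 0.750×10⁻³
  candidate J: M = 0.384×10⁻³
The maximum is for candidate X.

candidate X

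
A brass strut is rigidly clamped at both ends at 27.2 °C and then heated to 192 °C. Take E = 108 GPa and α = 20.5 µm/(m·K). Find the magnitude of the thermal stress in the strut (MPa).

365 MPa

ΔT = 164.8 K. Constrained thermal stress σ = E·α·ΔT = 108.0×10³ MPa × 20.5×10⁻⁶ × 164.8 = 365 MPa (compressive).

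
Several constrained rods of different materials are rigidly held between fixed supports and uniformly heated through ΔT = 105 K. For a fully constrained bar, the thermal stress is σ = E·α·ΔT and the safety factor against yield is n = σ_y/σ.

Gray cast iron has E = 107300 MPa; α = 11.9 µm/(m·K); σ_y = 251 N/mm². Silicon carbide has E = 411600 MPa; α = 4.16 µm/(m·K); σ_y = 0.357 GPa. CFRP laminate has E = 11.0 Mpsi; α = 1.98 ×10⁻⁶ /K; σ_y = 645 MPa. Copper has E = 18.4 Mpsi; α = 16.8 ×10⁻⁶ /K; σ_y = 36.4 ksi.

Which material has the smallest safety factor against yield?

In consistent units (E in GPa, α in ×10⁻⁶/K, σ_y in MPa):
  gray cast iron: E = 107.3, α = 11.9, σ_y = 251.0 → σ = 134 MPa, n = 1.87
  silicon carbide: E = 411.6, α = 4.16, σ_y = 357.0 → σ = 180 MPa, n = 1.99
  CFRP laminate: E = 75.84, α = 1.98, σ_y = 645.0 → σ = 15.8 MPa, n = 40.9
  copper: E = 126.9, α = 16.8, σ_y = 251.0 → σ = 224 MPa, n = 1.12
The minimum is copper at n = 1.12.

copper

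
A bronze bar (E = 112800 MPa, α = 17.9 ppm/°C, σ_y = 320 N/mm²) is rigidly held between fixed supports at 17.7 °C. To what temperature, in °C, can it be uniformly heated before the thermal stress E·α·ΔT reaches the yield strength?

E = 112800 MPa = 112.8 GPa.
σ_y = 320 N/mm² = 320.0 MPa.
E·α·ΔT = 320.0 MPa ⇒ ΔT = 320.0 / (112.8×10³ × 17.9×10⁻⁶) = 158.5 K.
T = 17.7 + 158.5 = 176.2 °C.

176 °C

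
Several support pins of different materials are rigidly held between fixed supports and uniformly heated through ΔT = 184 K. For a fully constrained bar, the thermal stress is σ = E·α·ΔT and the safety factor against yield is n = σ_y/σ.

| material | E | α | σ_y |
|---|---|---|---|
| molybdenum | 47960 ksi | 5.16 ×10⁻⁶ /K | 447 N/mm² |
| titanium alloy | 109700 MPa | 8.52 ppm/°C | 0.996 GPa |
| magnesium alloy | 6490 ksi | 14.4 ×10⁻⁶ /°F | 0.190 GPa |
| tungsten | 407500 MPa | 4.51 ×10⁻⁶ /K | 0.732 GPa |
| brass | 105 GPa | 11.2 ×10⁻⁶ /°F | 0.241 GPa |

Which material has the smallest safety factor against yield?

Per material, after unit conversion:
  molybdenum: E = 330.7, α = 5.16, σ_y = 447.0 → σ = 314 MPa, n = 1.42
  titanium alloy: E = 109.7, α = 8.52, σ_y = 996.0 → σ = 172 MPa, n = 5.79
  magnesium alloy: E = 44.75, α = 25.9, σ_y = 190.0 → σ = 213 MPa, n = 0.890
  tungsten: E = 407.5, α = 4.51, σ_y = 732.0 → σ = 338 MPa, n = 2.16
  brass: E = 105.0, α = 20.2, σ_y = 241.0 → σ = 389 MPa, n = 0.619
Brass has the lowest safety factor, n = 0.619.

brass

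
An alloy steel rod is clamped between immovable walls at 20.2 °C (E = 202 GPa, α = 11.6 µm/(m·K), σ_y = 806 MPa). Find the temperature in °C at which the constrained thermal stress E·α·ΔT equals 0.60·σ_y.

227 °C

E·α·ΔT = 483.6 MPa ⇒ ΔT = 483.6 / (202.0×10³ × 11.6×10⁻⁶) = 206.4 K.
T = 20.2 + 206.4 = 226.6 °C.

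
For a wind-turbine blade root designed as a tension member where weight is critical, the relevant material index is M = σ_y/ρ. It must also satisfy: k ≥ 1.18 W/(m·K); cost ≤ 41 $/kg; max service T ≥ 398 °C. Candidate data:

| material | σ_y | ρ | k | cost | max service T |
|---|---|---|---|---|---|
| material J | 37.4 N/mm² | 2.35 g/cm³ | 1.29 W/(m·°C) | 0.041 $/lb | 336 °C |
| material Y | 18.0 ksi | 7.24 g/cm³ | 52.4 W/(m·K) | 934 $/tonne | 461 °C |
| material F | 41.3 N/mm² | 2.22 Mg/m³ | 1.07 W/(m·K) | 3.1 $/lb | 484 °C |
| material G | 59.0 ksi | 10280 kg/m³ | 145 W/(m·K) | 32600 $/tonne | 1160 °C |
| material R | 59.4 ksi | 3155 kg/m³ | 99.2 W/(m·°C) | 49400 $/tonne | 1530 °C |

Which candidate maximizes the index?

Screen on constraints: k ≥ 1.18 W/(m·K); cost ≤ 41 $/kg; max service T ≥ 398 °C. Survivors: material Y, material G.
Convert each candidate to consistent units, then evaluate M:
  material Y: σ_y = 124.1 MPa, ρ = 7240 kg/m³
  material G: σ_y = 406.8 MPa, ρ = 10280 kg/m³
  material G: M = 39.6 kN·m/kg
  material Y: M = 17.1 kN·m/kg
The maximum is for material G.

material G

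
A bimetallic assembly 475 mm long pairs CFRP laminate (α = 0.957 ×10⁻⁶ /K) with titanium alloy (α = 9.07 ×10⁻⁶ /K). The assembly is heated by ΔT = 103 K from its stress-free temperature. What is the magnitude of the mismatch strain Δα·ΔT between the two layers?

8.36×10⁻⁴

Δα = |0.957 − 9.07|×10⁻⁶/K = 8.11×10⁻⁶/K.
Mismatch strain = Δα·ΔT = 8.11×10⁻⁶ × 103.0 = 8.36×10⁻⁴.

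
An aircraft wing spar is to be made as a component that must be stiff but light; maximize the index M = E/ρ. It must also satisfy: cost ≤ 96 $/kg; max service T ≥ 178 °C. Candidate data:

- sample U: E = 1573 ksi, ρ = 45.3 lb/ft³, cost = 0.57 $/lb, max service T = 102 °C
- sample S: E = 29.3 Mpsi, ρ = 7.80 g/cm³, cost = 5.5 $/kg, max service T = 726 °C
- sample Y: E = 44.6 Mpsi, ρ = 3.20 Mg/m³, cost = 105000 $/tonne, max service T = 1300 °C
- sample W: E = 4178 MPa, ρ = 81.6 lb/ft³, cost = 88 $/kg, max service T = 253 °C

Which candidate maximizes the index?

sample S

Screen on constraints: cost ≤ 96 $/kg; max service T ≥ 178 °C. Survivors: sample S, sample W.
In SI units:
  sample S: E = 202.0 GPa, ρ = 7800 kg/m³
  sample W: E = 4.178 GPa, ρ = 1307 kg/m³
  sample S: M = 25.9 MN·m/kg
  sample W: M = 3.20 MN·m/kg
Sample S ranks first.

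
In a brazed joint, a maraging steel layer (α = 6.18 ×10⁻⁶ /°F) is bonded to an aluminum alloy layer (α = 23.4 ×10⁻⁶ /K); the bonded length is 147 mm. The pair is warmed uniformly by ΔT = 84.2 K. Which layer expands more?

aluminum alloy

maraging steel: α = 6.18×10⁻⁶/°F × 9/5 = 11.1×10⁻⁶/K.
α(maraging steel) = 11.1×10⁻⁶/K vs α(aluminum alloy) = 23.4×10⁻⁶/K.
Higher α expands more for the same ΔT: aluminum alloy.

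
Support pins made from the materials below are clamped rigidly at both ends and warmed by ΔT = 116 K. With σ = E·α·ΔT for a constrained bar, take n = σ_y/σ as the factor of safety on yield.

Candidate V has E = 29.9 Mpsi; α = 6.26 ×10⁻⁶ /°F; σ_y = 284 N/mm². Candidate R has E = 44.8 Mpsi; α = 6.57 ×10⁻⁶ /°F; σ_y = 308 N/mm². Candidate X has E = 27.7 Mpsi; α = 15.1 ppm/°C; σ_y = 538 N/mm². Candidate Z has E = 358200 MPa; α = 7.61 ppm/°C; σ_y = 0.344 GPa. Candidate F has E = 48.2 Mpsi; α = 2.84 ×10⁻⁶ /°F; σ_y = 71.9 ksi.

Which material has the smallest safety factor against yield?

candidate R

In consistent units (E in GPa, α in ×10⁻⁶/K, σ_y in MPa):
  candidate V: E = 206.2, α = 11.3, σ_y = 284.0 → σ = 269 MPa, n = 1.05
  candidate R: E = 308.9, α = 11.8, σ_y = 308.0 → σ = 424 MPa, n = 0.727
  candidate X: E = 191.0, α = 15.1, σ_y = 538.0 → σ = 335 MPa, n = 1.61
  candidate Z: E = 358.2, α = 7.61, σ_y = 344.0 → σ = 316 MPa, n = 1.09
  candidate F: E = 332.3, α = 5.11, σ_y = 495.7 → σ = 197 MPa, n = 2.52
The minimum is candidate R at n = 0.727.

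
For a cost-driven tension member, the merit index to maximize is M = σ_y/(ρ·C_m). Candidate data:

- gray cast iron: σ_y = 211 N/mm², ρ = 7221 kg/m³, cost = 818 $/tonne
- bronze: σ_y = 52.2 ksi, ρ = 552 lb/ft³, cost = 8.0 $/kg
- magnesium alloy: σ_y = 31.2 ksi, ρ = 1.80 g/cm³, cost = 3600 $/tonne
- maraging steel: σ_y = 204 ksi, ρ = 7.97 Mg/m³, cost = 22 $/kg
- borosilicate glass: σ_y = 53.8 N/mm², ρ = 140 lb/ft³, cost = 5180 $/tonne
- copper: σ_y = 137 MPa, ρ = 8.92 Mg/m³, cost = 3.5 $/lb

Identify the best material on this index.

In SI units:
  gray cast iron: σ_y = 211.0 MPa, ρ = 7221 kg/m³, cost = 0.8180 $/kg
  bronze: σ_y = 359.9 MPa, ρ = 8842 kg/m³, cost = 8.000 $/kg
  magnesium alloy: σ_y = 215.1 MPa, ρ = 1800 kg/m³, cost = 3.600 $/kg
  maraging steel: σ_y = 1407 MPa, ρ = 7970 kg/m³, cost = 22.00 $/kg
  borosilicate glass: σ_y = 53.80 MPa, ρ = 2243 kg/m³, cost = 5.180 $/kg
  copper: σ_y = 137.0 MPa, ρ = 8920 kg/m³, cost = 7.716 $/kg
  gray cast iron: M = 35.7 kN·m per $
  magnesium alloy: M = 33.2 kN·m per $
  maraging steel: M = 8.02 kN·m per $
  bronze: M = 5.09 kN·m per $
  borosilicate glass: M = 4.63 kN·m per $
  copper: M = 1.99 kN·m per $
Gray cast iron has the largest M.

gray cast iron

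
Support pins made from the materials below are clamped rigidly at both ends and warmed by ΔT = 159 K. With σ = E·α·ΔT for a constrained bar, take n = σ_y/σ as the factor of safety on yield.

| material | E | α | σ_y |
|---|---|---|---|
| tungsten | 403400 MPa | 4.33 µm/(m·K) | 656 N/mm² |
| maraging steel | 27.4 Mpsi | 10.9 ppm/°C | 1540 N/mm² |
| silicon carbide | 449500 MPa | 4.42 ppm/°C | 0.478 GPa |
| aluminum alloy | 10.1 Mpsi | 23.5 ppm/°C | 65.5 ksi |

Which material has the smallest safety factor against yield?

With everything in SI (GPa, ×10⁻⁶/K, MPa):
  tungsten: E = 403.4, α = 4.33, σ_y = 656.0 → σ = 278 MPa, n = 2.36
  maraging steel: E = 188.9, α = 10.9, σ_y = 1540 → σ = 327 MPa, n = 4.70
  silicon carbide: E = 449.5, α = 4.42, σ_y = 478.0 → σ = 316 MPa, n = 1.51
  aluminum alloy: E = 69.64, α = 23.5, σ_y = 451.6 → σ = 260 MPa, n = 1.74
Smallest n: silicon carbide with n = 1.51.

silicon carbide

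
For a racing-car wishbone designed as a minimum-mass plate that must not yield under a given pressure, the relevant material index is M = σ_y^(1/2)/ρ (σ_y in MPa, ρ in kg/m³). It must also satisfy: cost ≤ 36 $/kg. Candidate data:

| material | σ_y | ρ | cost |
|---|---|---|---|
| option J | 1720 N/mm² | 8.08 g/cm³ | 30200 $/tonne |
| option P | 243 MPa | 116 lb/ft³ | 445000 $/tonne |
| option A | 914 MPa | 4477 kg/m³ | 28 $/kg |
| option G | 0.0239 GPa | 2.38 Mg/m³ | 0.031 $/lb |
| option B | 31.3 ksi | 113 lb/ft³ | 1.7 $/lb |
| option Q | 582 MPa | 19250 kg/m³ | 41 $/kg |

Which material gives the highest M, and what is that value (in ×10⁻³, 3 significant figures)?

option B, M = 8.12×10⁻³

Screen on constraints: cost ≤ 36 $/kg. Survivors: option J, option A, option G, option B.
Normalizing units and computing the index:
  option J: σ_y = 1720 MPa, ρ = 8080 kg/m³
  option A: σ_y = 914.0 MPa, ρ = 4477 kg/m³
  option G: σ_y = 23.90 MPa, ρ = 2380 kg/m³
  option B: σ_y = 215.8 MPa, ρ = 1810 kg/m³
  option B: M = 8.12×10⁻³
  option A: M = 6.75×10⁻³
  option J: M = 5.13×10⁻³
  option G: M = 2.05×10⁻³
Option B ranks first.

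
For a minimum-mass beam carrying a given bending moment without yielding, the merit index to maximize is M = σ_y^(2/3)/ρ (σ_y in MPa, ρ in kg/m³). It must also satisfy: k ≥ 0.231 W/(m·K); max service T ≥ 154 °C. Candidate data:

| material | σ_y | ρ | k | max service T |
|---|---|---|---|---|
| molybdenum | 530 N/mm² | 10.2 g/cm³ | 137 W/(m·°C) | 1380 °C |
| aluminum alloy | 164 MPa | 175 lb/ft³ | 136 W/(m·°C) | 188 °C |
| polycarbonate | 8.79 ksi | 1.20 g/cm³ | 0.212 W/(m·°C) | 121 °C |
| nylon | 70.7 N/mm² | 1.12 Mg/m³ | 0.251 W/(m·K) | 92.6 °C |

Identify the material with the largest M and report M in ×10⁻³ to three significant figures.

aluminum alloy, M = 10.7×10⁻³

Screen on constraints: k ≥ 0.231 W/(m·K); max service T ≥ 154 °C. Survivors: molybdenum, aluminum alloy.
Normalizing units and computing the index:
  molybdenum: σ_y = 530.0 MPa, ρ = 10200 kg/m³
  aluminum alloy: σ_y = 164.0 MPa, ρ = 2803 kg/m³
  aluminum alloy: M = 10.7×10⁻³
  molybdenum: M = 6.42×10⁻³
Aluminum alloy has the largest M.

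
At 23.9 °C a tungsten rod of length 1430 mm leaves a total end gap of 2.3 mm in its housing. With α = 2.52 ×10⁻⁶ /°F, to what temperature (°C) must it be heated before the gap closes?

378 °C

α = 2.52×10⁻⁶/°F × 9/5 = 4.54×10⁻⁶/K.
α·L₀·ΔT = 2.3 mm ⇒ ΔT = 2.3 / (4.54×10⁻⁶ × 1430.0) = 354.6 K.
T = 23.9 + 354.6 = 378.5 °C.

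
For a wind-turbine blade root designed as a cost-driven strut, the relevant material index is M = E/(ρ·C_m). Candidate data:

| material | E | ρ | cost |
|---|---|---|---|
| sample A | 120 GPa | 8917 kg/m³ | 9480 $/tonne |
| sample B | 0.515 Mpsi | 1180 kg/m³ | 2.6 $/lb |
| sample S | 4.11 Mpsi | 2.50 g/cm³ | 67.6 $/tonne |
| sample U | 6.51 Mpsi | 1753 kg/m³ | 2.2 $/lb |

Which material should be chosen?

In SI units:
  sample A: E = 120.0 GPa, ρ = 8917 kg/m³, cost = 9.480 $/kg
  sample B: E = 3.551 GPa, ρ = 1180 kg/m³, cost = 5.732 $/kg
  sample S: E = 28.34 GPa, ρ = 2500 kg/m³, cost = 0.06760 $/kg
  sample U: E = 44.88 GPa, ρ = 1753 kg/m³, cost = 4.850 $/kg
  sample S: M = 168 MN·m per $
  sample U: M = 5.28 MN·m per $
  sample A: M = 1.42 MN·m per $
  sample B: M = 0.525 MN·m per $
The maximum is for sample S.

sample S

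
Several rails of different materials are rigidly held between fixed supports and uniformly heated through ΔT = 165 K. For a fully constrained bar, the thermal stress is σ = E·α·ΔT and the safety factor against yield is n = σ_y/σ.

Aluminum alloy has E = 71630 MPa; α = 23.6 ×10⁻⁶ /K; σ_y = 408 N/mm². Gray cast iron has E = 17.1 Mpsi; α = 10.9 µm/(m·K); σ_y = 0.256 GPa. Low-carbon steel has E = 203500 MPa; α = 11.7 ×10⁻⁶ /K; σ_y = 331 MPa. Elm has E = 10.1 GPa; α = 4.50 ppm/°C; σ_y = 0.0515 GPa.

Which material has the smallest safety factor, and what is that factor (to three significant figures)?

Converting E to GPa, α to ×10⁻⁶/K, σ_y to MPa, then σ and n for each:
  aluminum alloy: E = 71.63, α = 23.6, σ_y = 408.0 → σ = 279 MPa, n = 1.46
  gray cast iron: E = 117.9, α = 10.9, σ_y = 256.0 → σ = 212 MPa, n = 1.21
  low-carbon steel: E = 203.5, α = 11.7, σ_y = 331.0 → σ = 393 MPa, n = 0.843
  elm: E = 10.10, α = 4.50, σ_y = 51.50 → σ = 7.50 MPa, n = 6.87
Low-carbon steel has the lowest safety factor, n = 0.843.

low-carbon steel, n = 0.843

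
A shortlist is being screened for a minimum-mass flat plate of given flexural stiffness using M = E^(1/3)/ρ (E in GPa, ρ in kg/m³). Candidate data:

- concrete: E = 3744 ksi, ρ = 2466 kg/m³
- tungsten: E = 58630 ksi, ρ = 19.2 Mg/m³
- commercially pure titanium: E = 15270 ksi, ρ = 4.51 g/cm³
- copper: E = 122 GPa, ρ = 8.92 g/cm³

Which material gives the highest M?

In SI units:
  concrete: E = 25.81 GPa, ρ = 2466 kg/m³
  tungsten: E = 404.2 GPa, ρ = 19200 kg/m³
  commercially pure titanium: E = 105.3 GPa, ρ = 4510 kg/m³
  copper: E = 122.0 GPa, ρ = 8920 kg/m³
  concrete: M = 1.20×10⁻³
  commercially pure titanium: M = 1.05×10⁻³
  copper: M = 0.556×10⁻³
  tungsten: M = 0.385×10⁻³
Highest index: concrete.

concrete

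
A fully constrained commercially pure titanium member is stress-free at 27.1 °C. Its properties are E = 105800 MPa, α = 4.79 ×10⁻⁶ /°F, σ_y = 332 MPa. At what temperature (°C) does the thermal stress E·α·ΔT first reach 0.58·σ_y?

E = 105800 MPa = 105.8 GPa.
α = 4.79×10⁻⁶/°F × 9/5 = 8.62×10⁻⁶/K.
E·α·ΔT = 192.6 MPa ⇒ ΔT = 192.6 / (105.8×10³ × 8.62×10⁻⁶) = 211.1 K.
T = 27.1 + 211.1 = 238.2 °C.

238 °C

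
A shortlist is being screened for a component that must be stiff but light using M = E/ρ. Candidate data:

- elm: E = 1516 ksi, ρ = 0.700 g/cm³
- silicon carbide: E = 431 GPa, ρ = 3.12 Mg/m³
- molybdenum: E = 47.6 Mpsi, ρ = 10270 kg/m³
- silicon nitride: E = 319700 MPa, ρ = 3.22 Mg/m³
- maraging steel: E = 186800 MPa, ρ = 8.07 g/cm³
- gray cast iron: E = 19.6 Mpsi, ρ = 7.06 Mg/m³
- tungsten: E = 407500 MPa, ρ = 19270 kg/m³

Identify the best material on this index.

After converting to SI:
  elm: E = 10.45 GPa, ρ = 700.0 kg/m³
  silicon carbide: E = 431.0 GPa, ρ = 3120 kg/m³
  molybdenum: E = 328.2 GPa, ρ = 10270 kg/m³
  silicon nitride: E = 319.7 GPa, ρ = 3220 kg/m³
  maraging steel: E = 186.8 GPa, ρ = 8070 kg/m³
  gray cast iron: E = 135.1 GPa, ρ = 7060 kg/m³
  tungsten: E = 407.5 GPa, ρ = 19270 kg/m³
  silicon carbide: M = 138 MN·m/kg
  silicon nitride: M = 99.3 MN·m/kg
  molybdenum: M = 32.0 MN·m/kg
  maraging steel: M = 23.1 MN·m/kg
  tungsten: M = 21.1 MN·m/kg
  gray cast iron: M = 19.1 MN·m/kg
  elm: M = 14.9 MN·m/kg
Highest index: silicon carbide.

silicon carbide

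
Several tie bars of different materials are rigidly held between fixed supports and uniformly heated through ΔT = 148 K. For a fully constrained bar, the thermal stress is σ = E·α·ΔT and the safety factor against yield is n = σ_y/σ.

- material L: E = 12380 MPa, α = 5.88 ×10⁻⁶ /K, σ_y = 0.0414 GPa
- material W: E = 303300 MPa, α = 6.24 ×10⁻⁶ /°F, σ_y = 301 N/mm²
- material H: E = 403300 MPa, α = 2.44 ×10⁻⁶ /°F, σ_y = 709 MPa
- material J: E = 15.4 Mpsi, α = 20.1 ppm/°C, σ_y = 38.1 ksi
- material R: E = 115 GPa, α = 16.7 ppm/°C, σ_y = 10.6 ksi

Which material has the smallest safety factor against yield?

Per material, after unit conversion:
  material L: E = 12.38, α = 5.88, σ_y = 41.40 → σ = 10.8 MPa, n = 3.84
  material W: E = 303.3, α = 11.2, σ_y = 301.0 → σ = 504 MPa, n = 0.597
  material H: E = 403.3, α = 4.39, σ_y = 709.0 → σ = 262 MPa, n = 2.70
  material J: E = 106.2, α = 20.1, σ_y = 262.7 → σ = 316 MPa, n = 0.832
  material R: E = 115.0, α = 16.7, σ_y = 73.08 → σ = 284 MPa, n = 0.257
Material R has the lowest safety factor, n = 0.257.

material R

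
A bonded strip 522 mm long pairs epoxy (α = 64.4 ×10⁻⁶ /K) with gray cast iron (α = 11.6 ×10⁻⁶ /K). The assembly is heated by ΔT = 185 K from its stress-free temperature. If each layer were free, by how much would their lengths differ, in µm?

Δα = |64.4 − 11.6|×10⁻⁶/K = 52.8×10⁻⁶/K.
ΔL_mismatch = Δα·L·ΔT = 52.8×10⁻⁶ × 522.0 mm × 185.0 K = 5100 µm.

5100 µm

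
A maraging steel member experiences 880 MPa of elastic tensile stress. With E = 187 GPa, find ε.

ε = σ/E = 880 / 187000 = 4.71×10⁻³.

4.71×10⁻³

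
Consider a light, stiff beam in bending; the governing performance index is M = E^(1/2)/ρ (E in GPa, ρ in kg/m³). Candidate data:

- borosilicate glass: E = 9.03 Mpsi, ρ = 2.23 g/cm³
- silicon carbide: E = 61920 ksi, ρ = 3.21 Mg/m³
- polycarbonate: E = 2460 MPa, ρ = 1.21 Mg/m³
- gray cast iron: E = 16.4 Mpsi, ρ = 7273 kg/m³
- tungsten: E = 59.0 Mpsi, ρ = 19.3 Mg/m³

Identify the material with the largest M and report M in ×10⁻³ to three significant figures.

After converting to SI:
  borosilicate glass: E = 62.26 GPa, ρ = 2230 kg/m³
  silicon carbide: E = 426.9 GPa, ρ = 3210 kg/m³
  polycarbonate: E = 2.460 GPa, ρ = 1210 kg/m³
  gray cast iron: E = 113.1 GPa, ρ = 7273 kg/m³
  tungsten: E = 406.8 GPa, ρ = 19300 kg/m³
  silicon carbide: M = 6.44×10⁻³
  borosilicate glass: M = 3.54×10⁻³
  gray cast iron: M = 1.46×10⁻³
  polycarbonate: M = 1.30×10⁻³
  tungsten: M = 1.05×10⁻³
Highest index: silicon carbide.

silicon carbide, M = 6.44×10⁻³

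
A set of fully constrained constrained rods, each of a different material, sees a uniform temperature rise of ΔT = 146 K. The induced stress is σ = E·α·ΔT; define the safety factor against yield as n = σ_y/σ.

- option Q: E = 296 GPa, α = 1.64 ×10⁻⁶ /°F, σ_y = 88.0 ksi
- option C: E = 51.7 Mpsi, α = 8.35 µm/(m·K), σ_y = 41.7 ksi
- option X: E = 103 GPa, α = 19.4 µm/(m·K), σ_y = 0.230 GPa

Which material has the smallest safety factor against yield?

option C

Converting E to GPa, α to ×10⁻⁶/K, σ_y to MPa, then σ and n for each:
  option Q: E = 296.0, α = 2.95, σ_y = 606.7 → σ = 128 MPa, n = 4.76
  option C: E = 356.5, α = 8.35, σ_y = 287.5 → σ = 435 MPa, n = 0.662
  option X: E = 103.0, α = 19.4, σ_y = 230.0 → σ = 292 MPa, n = 0.788
The minimum is option C at n = 0.662.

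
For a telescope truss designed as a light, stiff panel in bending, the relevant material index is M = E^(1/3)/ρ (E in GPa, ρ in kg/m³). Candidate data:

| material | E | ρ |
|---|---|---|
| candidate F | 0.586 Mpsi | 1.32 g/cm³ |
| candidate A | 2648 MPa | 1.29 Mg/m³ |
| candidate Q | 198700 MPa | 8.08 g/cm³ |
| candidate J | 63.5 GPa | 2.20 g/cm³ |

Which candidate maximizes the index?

Putting every candidate on a common basis:
  candidate F: E = 4.040 GPa, ρ = 1320 kg/m³
  candidate A: E = 2.648 GPa, ρ = 1290 kg/m³
  candidate Q: E = 198.7 GPa, ρ = 8080 kg/m³
  candidate J: E = 63.50 GPa, ρ = 2200 kg/m³
  candidate J: M = 1.81×10⁻³
  candidate F: M = 1.21×10⁻³
  candidate A: M = 1.07×10⁻³
  candidate Q: M = 0.722×10⁻³
Candidate J has the largest M.

candidate J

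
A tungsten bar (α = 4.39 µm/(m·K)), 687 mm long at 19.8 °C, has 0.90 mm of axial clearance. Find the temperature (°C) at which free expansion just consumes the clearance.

α·L₀·ΔT = 0.9 mm ⇒ ΔT = 0.9 / (4.39×10⁻⁶ × 687.0) = 298.4 K.
T = 19.8 + 298.4 = 318.2 °C.

318 °C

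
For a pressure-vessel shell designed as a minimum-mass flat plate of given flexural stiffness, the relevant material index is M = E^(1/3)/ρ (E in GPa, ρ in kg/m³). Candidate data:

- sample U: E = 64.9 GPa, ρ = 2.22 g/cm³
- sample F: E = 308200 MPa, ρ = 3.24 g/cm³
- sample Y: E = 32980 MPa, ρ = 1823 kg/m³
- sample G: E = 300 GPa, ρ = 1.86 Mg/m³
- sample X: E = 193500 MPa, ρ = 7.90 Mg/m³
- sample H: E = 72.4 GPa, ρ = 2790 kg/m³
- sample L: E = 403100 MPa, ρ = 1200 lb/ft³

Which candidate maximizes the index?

After converting to SI:
  sample U: E = 64.90 GPa, ρ = 2220 kg/m³
  sample F: E = 308.2 GPa, ρ = 3240 kg/m³
  sample Y: E = 32.98 GPa, ρ = 1823 kg/m³
  sample G: E = 300.0 GPa, ρ = 1860 kg/m³
  sample X: E = 193.5 GPa, ρ = 7900 kg/m³
  sample H: E = 72.40 GPa, ρ = 2790 kg/m³
  sample L: E = 403.1 GPa, ρ = 19220 kg/m³
  sample G: M = 3.60×10⁻³
  sample F: M = 2.08×10⁻³
  sample U: M = 1.81×10⁻³
  sample Y: M = 1.76×10⁻³
  sample H: M = 1.49×10⁻³
  sample X: M = 0.732×10⁻³
  sample L: M = 0.384×10⁻³
Highest index: sample G.

sample G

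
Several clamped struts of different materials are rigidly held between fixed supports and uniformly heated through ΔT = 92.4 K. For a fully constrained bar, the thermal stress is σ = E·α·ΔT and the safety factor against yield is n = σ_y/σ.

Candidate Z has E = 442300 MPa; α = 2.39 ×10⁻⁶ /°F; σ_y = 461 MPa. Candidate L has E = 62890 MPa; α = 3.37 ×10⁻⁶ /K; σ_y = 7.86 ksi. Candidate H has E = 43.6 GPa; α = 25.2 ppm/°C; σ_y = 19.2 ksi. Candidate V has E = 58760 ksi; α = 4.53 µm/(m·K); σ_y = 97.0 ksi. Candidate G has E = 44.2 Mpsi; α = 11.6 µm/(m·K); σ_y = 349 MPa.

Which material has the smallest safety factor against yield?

With everything in SI (GPa, ×10⁻⁶/K, MPa):
  candidate Z: E = 442.3, α = 4.30, σ_y = 461.0 → σ = 176 MPa, n = 2.62
  candidate L: E = 62.89, α = 3.37, σ_y = 54.19 → σ = 19.6 MPa, n = 2.77
  candidate H: E = 43.60, α = 25.2, σ_y = 132.4 → σ = 102 MPa, n = 1.30
  candidate V: E = 405.1, α = 4.53, σ_y = 668.8 → σ = 170 MPa, n = 3.94
  candidate G: E = 304.7, α = 11.6, σ_y = 349.0 → σ = 327 MPa, n = 1.07
The minimum is candidate G at n = 1.07.

candidate G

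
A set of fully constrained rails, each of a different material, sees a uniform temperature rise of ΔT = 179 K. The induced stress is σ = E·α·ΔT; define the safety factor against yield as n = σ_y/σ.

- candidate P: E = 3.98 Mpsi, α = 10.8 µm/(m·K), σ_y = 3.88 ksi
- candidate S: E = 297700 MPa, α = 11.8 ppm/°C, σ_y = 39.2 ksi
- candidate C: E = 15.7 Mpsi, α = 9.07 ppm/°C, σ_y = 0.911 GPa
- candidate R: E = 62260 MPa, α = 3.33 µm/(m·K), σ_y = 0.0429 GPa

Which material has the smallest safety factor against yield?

With everything in SI (GPa, ×10⁻⁶/K, MPa):
  candidate P: E = 27.44, α = 10.8, σ_y = 26.75 → σ = 53.0 MPa, n = 0.504
  candidate S: E = 297.7, α = 11.8, σ_y = 270.3 → σ = 629 MPa, n = 0.430
  candidate C: E = 108.2, α = 9.07, σ_y = 911.0 → σ = 176 MPa, n = 5.18
  candidate R: E = 62.26, α = 3.33, σ_y = 42.90 → σ = 37.1 MPa, n = 1.16
The minimum is candidate S at n = 0.430.

candidate S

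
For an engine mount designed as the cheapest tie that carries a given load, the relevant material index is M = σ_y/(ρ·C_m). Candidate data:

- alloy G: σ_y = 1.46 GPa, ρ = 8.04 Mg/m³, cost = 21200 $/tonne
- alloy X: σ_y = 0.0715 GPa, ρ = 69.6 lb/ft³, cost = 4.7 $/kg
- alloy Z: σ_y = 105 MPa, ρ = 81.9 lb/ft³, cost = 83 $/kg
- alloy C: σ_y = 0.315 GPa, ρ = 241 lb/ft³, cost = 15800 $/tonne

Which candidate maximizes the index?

After converting to SI:
  alloy G: σ_y = 1460 MPa, ρ = 8040 kg/m³, cost = 21.20 $/kg
  alloy X: σ_y = 71.50 MPa, ρ = 1115 kg/m³, cost = 4.700 $/kg
  alloy Z: σ_y = 105.0 MPa, ρ = 1312 kg/m³, cost = 83.00 $/kg
  alloy C: σ_y = 315.0 MPa, ρ = 3860 kg/m³, cost = 15.80 $/kg
  alloy X: M = 13.6 kN·m per $
  alloy G: M = 8.57 kN·m per $
  alloy C: M = 5.16 kN·m per $
  alloy Z: M = 0.964 kN·m per $
Alloy X ranks first.

alloy X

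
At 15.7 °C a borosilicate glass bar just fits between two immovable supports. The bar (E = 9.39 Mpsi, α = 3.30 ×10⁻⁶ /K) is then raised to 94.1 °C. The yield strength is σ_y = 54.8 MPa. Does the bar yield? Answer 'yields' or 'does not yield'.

does not yield

E = 9.39 Mpsi = 64.74 GPa.
ΔT = 78.40 K. Constrained thermal stress σ = E·α·ΔT = 64.74×10³ MPa × 3.30×10⁻⁶ × 78.40 = 16.7 MPa (compressive).
Compare to σ_y = 54.8 MPa: σ < σ_y, so it does not yield.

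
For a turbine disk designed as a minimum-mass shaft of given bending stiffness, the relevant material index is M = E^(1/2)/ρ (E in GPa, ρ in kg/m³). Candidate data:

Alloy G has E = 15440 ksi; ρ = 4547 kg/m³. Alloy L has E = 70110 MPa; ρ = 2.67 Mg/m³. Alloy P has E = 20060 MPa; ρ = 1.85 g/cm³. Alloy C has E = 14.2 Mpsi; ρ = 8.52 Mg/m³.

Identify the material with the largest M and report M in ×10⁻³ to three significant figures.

Convert each candidate to consistent units, then evaluate M:
  alloy G: E = 106.5 GPa, ρ = 4547 kg/m³
  alloy L: E = 70.11 GPa, ρ = 2670 kg/m³
  alloy P: E = 20.06 GPa, ρ = 1850 kg/m³
  alloy C: E = 97.91 GPa, ρ = 8520 kg/m³
  alloy L: M = 3.14×10⁻³
  alloy P: M = 2.42×10⁻³
  alloy G: M = 2.27×10⁻³
  alloy C: M = 1.16×10⁻³
Highest index: alloy L.

alloy L, M = 3.14×10⁻³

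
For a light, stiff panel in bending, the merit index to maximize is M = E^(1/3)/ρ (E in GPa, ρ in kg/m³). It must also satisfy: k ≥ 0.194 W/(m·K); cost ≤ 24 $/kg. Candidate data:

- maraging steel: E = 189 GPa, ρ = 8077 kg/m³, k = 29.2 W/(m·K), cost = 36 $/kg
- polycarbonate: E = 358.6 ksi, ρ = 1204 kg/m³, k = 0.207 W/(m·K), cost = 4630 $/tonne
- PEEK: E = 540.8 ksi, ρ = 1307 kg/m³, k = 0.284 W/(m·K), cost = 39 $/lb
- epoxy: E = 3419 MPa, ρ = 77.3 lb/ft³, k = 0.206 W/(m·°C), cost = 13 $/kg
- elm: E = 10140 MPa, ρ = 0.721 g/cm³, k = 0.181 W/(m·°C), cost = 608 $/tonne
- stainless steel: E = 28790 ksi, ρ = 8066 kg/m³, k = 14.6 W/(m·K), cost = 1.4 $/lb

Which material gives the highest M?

Screen on constraints: k ≥ 0.194 W/(m·K); cost ≤ 24 $/kg. Survivors: polycarbonate, epoxy, stainless steel.
In SI units:
  polycarbonate: E = 2.472 GPa, ρ = 1204 kg/m³
  epoxy: E = 3.419 GPa, ρ = 1238 kg/m³
  stainless steel: E = 198.5 GPa, ρ = 8066 kg/m³
  epoxy: M = 1.22×10⁻³
  polycarbonate: M = 1.12×10⁻³
  stainless steel: M = 0.723×10⁻³
Epoxy ranks first.

epoxy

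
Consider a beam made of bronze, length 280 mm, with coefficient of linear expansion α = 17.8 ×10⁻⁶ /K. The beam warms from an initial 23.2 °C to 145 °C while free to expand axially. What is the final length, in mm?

280.61 mm

ΔT = 145 − 23.2 = 121.8 K.
ΔL = α·L₀·ΔT = 17.8×10⁻⁶ × 280 mm × 121.8 K = 0.607 mm.
L = L₀ + ΔL = 280 + 0.607 = 280.61 mm.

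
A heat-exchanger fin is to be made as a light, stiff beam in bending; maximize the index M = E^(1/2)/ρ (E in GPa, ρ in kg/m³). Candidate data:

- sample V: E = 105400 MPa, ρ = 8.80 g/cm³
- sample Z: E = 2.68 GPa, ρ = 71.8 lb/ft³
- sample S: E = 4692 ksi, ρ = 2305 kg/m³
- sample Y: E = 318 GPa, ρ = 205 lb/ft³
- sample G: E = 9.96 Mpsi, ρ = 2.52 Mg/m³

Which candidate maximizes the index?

sample Y

After converting to SI:
  sample V: E = 105.4 GPa, ρ = 8800 kg/m³
  sample Z: E = 2.680 GPa, ρ = 1150 kg/m³
  sample S: E = 32.35 GPa, ρ = 2305 kg/m³
  sample Y: E = 318.0 GPa, ρ = 3284 kg/m³
  sample G: E = 68.67 GPa, ρ = 2520 kg/m³
  sample Y: M = 5.43×10⁻³
  sample G: M = 3.29×10⁻³
  sample S: M = 2.47×10⁻³
  sample Z: M = 1.42×10⁻³
  sample V: M = 1.17×10⁻³
Sample Y ranks first.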